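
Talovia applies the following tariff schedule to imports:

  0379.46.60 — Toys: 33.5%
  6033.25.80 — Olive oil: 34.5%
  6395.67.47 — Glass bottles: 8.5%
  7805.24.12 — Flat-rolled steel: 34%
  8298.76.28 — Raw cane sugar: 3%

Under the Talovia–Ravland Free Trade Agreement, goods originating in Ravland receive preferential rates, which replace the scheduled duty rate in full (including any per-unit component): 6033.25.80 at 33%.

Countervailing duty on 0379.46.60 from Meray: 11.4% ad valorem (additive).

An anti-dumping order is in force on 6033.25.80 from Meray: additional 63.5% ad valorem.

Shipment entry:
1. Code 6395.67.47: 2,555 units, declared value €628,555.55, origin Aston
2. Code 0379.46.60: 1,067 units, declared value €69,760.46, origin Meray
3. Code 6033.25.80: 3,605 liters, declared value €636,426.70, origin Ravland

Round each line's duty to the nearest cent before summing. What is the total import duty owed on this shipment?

Line 1 (6395.67.47, Aston, 2,555 units, €628,555.55):
Base rate for 6395.67.47 is 8.5%.
Duty = €628,555.55 × 8.5% = €53,427.22.
Line 2 (0379.46.60, Meray, 1,067 units, €69,760.46):
Base rate for 0379.46.60 is 33.5%.
Additional duty on 0379.46.60 from Meray: +11.4%. Applied ad valorem rate: 33.5% + 11.4% = 44.9%.
Duty = €69,760.46 × 44.9% = €31,322.45.
Line 3 (6033.25.80, Ravland, 3,605 liters, €636,426.70):
Base rate for 6033.25.80 is 34.5%.
Origin Ravland qualifies under the Talovia–Ravland agreement and 6033.25.80 is covered: preferential rate 33% applies instead.
The additional-duty order on 6033.25.80 targets Meray, not Ravland; it does not apply.
Duty = €636,426.70 × 33% = €210,020.81.
Total = €53,427.22 + €31,322.45 + €210,020.81 = €294,770.48.

€294,770.48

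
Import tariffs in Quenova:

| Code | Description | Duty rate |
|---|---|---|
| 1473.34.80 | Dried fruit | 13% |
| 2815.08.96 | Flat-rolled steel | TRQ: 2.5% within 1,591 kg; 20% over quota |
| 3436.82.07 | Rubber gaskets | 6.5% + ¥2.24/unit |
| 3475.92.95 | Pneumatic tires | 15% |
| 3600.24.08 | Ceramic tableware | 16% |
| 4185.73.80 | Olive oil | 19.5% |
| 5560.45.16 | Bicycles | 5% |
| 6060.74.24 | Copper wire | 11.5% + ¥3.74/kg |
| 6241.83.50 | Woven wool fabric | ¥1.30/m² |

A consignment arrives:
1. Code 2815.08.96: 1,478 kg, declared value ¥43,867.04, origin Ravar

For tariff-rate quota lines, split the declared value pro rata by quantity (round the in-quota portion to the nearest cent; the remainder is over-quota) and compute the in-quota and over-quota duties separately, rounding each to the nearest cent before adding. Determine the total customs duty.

¥1,096.68

Line 1 (2815.08.96, Ravar, 1,478 kg, ¥43,867.04):
Code 2815.08.96 is under a tariff-rate quota (threshold 1,591 kg). Quantity 1,478 kg is within the quota, so the in-quota rate 2.5% applies to the full value.
Duty = ¥43,867.04 × 2.5% = ¥1,096.68.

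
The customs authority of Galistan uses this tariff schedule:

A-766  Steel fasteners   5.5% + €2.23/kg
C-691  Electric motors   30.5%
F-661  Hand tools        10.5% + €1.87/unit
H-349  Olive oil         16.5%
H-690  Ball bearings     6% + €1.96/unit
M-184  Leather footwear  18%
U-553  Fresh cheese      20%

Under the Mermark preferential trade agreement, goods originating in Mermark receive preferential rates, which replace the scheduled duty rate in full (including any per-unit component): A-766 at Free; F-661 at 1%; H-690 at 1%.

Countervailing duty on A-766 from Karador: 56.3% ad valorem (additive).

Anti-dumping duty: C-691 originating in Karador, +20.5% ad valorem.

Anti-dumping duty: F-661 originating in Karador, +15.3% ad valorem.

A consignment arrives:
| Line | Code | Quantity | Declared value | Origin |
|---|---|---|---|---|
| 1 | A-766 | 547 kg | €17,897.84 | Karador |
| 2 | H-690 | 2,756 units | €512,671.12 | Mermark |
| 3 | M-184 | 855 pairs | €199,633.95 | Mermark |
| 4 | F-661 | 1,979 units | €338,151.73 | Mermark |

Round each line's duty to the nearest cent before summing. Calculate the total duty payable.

€56,723.02

Line 1 (A-766, Karador, 547 kg, €17,897.84):
Base rate for A-766 is 5.5% + €2.23/kg.
A-766 has an FTA preferential rate, but origin Karador is not Mermark; base rate stands.
Additional duty on A-766 from Karador: +56.3%. Applied ad valorem rate: 5.5% + 56.3% = 61.8%.
Duty = €17,897.84 × 61.8% + 547 × €2.23 = €12,280.68.
Line 2 (H-690, Mermark, 2,756 units, €512,671.12):
Base rate for H-690 is 6% + €1.96/unit.
Origin Mermark qualifies under the Galistan–Mermark agreement and H-690 is covered: preferential rate 1% applies instead.
Duty = €512,671.12 × 1% = €5,126.71.
Line 3 (M-184, Mermark, 855 pairs, €199,633.95):
Base rate for M-184 is 18%.
Origin Mermark is the FTA partner but M-184 is not on the preference list; base rate stands.
Duty = €199,633.95 × 18% = €35,934.11.
Line 4 (F-661, Mermark, 1,979 units, €338,151.73):
Base rate for F-661 is 10.5% + €1.87/unit.
Origin Mermark qualifies under the Galistan–Mermark agreement and F-661 is covered: preferential rate 1% applies instead.
The additional-duty order on F-661 targets Karador, not Mermark; it does not apply.
Duty = €338,151.73 × 1% = €3,381.52.
Total = €12,280.68 + €5,126.71 + €35,934.11 + €3,381.52 = €56,723.02.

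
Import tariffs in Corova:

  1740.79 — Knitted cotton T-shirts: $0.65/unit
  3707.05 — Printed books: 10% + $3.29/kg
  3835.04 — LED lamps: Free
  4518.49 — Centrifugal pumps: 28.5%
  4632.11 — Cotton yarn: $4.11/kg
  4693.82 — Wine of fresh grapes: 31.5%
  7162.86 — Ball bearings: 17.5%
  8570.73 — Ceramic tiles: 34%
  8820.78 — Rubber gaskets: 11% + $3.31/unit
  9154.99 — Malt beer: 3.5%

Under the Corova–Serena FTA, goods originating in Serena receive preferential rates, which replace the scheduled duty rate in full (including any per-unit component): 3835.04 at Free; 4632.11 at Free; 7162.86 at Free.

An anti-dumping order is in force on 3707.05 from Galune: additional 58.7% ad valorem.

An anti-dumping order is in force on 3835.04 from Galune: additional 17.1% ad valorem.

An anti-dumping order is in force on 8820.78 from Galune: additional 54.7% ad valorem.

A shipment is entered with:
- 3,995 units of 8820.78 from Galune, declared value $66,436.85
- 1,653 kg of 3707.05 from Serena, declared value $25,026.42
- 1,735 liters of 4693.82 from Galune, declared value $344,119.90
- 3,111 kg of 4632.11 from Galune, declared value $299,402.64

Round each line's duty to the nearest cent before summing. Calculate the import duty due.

Line 1 (8820.78, Galune, 3,995 units, $66,436.85):
Base rate for 8820.78 is 11% + $3.31/unit.
Additional duty on 8820.78 from Galune: +54.7%. Applied ad valorem rate: 11% + 54.7% = 65.7%.
Duty = $66,436.85 × 65.7% + 3,995 × $3.31 = $56,872.46.
Line 2 (3707.05, Serena, 1,653 kg, $25,026.42):
Base rate for 3707.05 is 10% + $3.29/kg.
Origin Serena is the FTA partner but 3707.05 is not on the preference list; base rate stands.
The additional-duty order on 3707.05 targets Galune, not Serena; it does not apply.
Duty = $25,026.42 × 10% + 1,653 × $3.29 = $7,941.01.
Line 3 (4693.82, Galune, 1,735 liters, $344,119.90):
Base rate for 4693.82 is 31.5%.
Duty = $344,119.90 × 31.5% = $108,397.77.
Line 4 (4632.11, Galune, 3,111 kg, $299,402.64):
Base rate for 4632.11 is $4.11/kg.
4632.11 has an FTA preferential rate, but origin Galune is not Serena; base rate stands.
Duty = 3,111 × $4.11 = $12,786.21.
Total = $56,872.46 + $7,941.01 + $108,397.77 + $12,786.21 = $185,997.45.

$185,997.45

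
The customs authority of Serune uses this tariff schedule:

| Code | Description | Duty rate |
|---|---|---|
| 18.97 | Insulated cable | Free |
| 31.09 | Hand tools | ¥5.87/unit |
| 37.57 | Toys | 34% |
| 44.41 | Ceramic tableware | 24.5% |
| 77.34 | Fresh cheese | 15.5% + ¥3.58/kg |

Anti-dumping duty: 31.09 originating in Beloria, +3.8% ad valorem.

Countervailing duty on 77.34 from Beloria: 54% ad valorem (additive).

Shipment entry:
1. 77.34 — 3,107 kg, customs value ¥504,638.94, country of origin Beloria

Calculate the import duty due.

Line 1 (77.34, Beloria, 3,107 kg, ¥504,638.94):
Base rate for 77.34 is 15.5% + ¥3.58/kg.
Additional duty on 77.34 from Beloria: +54%. Applied ad valorem rate: 15.5% + 54% = 69.5%.
Duty = ¥504,638.94 × 69.5% + 3,107 × ¥3.58 = ¥361,847.12.

¥361,847.12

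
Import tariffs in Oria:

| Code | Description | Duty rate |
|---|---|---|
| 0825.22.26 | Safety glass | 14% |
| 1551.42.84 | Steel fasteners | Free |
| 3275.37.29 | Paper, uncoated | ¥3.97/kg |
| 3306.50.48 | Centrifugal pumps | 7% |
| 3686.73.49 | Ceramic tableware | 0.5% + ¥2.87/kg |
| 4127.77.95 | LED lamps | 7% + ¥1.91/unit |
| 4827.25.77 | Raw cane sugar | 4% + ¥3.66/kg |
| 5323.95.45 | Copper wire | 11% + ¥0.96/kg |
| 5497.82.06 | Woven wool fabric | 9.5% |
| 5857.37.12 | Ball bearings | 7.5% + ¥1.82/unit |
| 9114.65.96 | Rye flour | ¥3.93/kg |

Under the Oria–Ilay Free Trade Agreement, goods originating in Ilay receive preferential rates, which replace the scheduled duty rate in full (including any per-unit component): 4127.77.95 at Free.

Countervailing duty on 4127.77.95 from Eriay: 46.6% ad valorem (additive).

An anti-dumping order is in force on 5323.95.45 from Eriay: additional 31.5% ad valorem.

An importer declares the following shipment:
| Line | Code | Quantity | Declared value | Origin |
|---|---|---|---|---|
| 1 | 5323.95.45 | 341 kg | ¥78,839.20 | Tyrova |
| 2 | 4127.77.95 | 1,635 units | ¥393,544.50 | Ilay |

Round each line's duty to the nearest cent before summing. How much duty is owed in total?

Line 1 (5323.95.45, Tyrova, 341 kg, ¥78,839.20):
Base rate for 5323.95.45 is 11% + ¥0.96/kg.
The additional-duty order on 5323.95.45 targets Eriay, not Tyrova; it does not apply.
Duty = ¥78,839.20 × 11% + 341 × ¥0.96 = ¥8,999.67.
Line 2 (4127.77.95, Ilay, 1,635 units, ¥393,544.50):
Base rate for 4127.77.95 is 7% + ¥1.91/unit.
Origin Ilay qualifies under the Oria–Ilay agreement and 4127.77.95 is covered: preferential rate Free applies instead.
The additional-duty order on 4127.77.95 targets Eriay, not Ilay; it does not apply.
Duty = ¥393,544.50 × 0% = ¥0.00.
Total = ¥8,999.67 + ¥0.00 = ¥8,999.67.

¥8,999.67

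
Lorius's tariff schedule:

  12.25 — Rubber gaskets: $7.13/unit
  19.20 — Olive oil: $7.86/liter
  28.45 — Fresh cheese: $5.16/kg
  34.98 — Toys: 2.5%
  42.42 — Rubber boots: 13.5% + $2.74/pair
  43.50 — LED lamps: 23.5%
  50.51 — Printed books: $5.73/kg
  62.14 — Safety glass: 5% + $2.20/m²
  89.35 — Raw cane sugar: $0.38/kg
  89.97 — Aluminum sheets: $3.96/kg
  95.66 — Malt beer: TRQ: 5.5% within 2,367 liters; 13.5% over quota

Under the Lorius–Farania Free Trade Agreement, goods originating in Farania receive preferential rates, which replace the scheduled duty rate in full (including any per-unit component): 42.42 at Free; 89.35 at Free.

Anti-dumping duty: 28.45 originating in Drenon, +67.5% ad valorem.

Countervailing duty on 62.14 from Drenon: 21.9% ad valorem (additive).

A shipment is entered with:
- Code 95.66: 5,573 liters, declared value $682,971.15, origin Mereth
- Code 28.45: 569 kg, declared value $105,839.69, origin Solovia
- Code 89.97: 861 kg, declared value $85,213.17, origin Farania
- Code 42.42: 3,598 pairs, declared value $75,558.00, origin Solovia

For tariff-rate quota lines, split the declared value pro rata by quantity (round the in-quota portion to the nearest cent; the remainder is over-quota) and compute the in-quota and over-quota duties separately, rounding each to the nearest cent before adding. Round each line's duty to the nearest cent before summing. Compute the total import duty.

$95,399.49

Line 1 (95.66, Mereth, 5,573 liters, $682,971.15):
Code 95.66 is under a tariff-rate quota (threshold 2,367 liters). In-quota: 2,367 liters at 5.5%; over-quota: 3,206 liters at 13.5%.
Pro-rata value split: in-quota = $682,971.15 × 2,367/5,573 = $290,075.85; over-quota = $682,971.15 − $290,075.85 = $392,895.30.
In-quota duty = $290,075.85 × 5.5% = $15,954.17. Over-quota duty = $392,895.30 × 13.5% = $53,040.87.
Line duty = $15,954.17 + $53,040.87 = $68,995.04.
Line 2 (28.45, Solovia, 569 kg, $105,839.69):
Base rate for 28.45 is $5.16/kg.
The additional-duty order on 28.45 targets Drenon, not Solovia; it does not apply.
Duty = 569 × $5.16 = $2,936.04.
Line 3 (89.97, Farania, 861 kg, $85,213.17):
Base rate for 89.97 is $3.96/kg.
Origin Farania is the FTA partner but 89.97 is not on the preference list; base rate stands.
Duty = 861 × $3.96 = $3,409.56.
Line 4 (42.42, Solovia, 3,598 pairs, $75,558.00):
Base rate for 42.42 is 13.5% + $2.74/pair.
42.42 has an FTA preferential rate, but origin Solovia is not Farania; base rate stands.
Duty = $75,558.00 × 13.5% + 3,598 × $2.74 = $20,058.85.
Total = $68,995.04 + $2,936.04 + $3,409.56 + $20,058.85 = $95,399.49.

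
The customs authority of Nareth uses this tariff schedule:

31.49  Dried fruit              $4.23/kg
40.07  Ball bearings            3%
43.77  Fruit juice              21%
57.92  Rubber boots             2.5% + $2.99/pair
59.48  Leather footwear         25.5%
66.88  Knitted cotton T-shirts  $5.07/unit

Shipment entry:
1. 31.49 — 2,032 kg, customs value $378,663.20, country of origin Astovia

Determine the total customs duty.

Line 1 (31.49, Astovia, 2,032 kg, $378,663.20):
Base rate for 31.49 is $4.23/kg.
Duty = 2,032 × $4.23 = $8,595.36.

$8,595.36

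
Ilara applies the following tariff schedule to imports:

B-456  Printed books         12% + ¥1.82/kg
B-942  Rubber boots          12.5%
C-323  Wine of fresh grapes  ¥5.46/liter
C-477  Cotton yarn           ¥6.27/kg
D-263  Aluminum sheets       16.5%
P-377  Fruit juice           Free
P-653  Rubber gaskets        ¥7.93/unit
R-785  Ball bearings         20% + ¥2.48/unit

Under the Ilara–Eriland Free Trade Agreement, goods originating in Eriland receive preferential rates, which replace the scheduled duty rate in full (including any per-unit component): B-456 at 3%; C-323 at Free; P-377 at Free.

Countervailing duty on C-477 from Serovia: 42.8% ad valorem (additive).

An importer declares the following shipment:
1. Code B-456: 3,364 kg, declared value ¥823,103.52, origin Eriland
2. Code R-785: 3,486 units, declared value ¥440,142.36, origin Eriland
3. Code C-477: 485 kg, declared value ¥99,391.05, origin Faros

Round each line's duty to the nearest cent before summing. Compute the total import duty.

¥124,407.81

Line 1 (B-456, Eriland, 3,364 kg, ¥823,103.52):
Base rate for B-456 is 12% + ¥1.82/kg.
Origin Eriland qualifies under the Ilara–Eriland agreement and B-456 is covered: preferential rate 3% applies instead.
Duty = ¥823,103.52 × 3% = ¥24,693.11.
Line 2 (R-785, Eriland, 3,486 units, ¥440,142.36):
Base rate for R-785 is 20% + ¥2.48/unit.
Origin Eriland is the FTA partner but R-785 is not on the preference list; base rate stands.
Duty = ¥440,142.36 × 20% + 3,486 × ¥2.48 = ¥96,673.75.
Line 3 (C-477, Faros, 485 kg, ¥99,391.05):
Base rate for C-477 is ¥6.27/kg.
The additional-duty order on C-477 targets Serovia, not Faros; it does not apply.
Duty = 485 × ¥6.27 = ¥3,040.95.
Total = ¥24,693.11 + ¥96,673.75 + ¥3,040.95 = ¥124,407.81.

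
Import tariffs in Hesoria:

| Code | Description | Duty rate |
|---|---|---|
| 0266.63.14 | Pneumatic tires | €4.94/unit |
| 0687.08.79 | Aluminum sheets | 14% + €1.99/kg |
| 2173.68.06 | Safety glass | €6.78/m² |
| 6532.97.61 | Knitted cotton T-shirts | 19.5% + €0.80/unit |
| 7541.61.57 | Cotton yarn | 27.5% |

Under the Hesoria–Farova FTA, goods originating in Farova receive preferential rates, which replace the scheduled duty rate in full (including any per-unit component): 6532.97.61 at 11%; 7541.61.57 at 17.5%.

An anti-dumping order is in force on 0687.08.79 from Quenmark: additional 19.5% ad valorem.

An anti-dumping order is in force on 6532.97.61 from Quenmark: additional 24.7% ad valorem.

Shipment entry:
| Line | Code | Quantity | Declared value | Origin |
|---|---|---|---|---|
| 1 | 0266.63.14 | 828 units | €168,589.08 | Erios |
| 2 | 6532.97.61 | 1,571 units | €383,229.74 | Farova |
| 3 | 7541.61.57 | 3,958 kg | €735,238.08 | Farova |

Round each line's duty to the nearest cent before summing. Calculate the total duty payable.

Line 1 (0266.63.14, Erios, 828 units, €168,589.08):
Base rate for 0266.63.14 is €4.94/unit.
Duty = 828 × €4.94 = €4,090.32.
Line 2 (6532.97.61, Farova, 1,571 units, €383,229.74):
Base rate for 6532.97.61 is 19.5% + €0.80/unit.
Origin Farova qualifies under the Hesoria–Farova agreement and 6532.97.61 is covered: preferential rate 11% applies instead.
The additional-duty order on 6532.97.61 targets Quenmark, not Farova; it does not apply.
Duty = €383,229.74 × 11% = €42,155.27.
Line 3 (7541.61.57, Farova, 3,958 kg, €735,238.08):
Base rate for 7541.61.57 is 27.5%.
Origin Farova qualifies under the Hesoria–Farova agreement and 7541.61.57 is covered: preferential rate 17.5% applies instead.
Duty = €735,238.08 × 17.5% = €128,666.66.
Total = €4,090.32 + €42,155.27 + €128,666.66 = €174,912.25.

€174,912.25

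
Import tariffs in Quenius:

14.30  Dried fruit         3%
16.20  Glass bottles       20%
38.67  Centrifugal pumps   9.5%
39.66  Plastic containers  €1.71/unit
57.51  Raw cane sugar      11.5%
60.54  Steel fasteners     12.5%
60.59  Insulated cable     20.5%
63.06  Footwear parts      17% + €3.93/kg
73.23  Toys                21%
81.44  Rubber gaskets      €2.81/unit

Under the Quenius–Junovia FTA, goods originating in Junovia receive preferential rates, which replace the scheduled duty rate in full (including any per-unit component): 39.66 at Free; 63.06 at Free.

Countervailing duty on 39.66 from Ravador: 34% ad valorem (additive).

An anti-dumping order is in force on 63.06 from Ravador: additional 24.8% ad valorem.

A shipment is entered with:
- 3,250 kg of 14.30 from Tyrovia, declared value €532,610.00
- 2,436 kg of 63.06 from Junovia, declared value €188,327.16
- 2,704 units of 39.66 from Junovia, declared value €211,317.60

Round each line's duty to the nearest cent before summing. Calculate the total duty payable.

Line 1 (14.30, Tyrovia, 3,250 kg, €532,610.00):
Base rate for 14.30 is 3%.
Duty = €532,610.00 × 3% = €15,978.30.
Line 2 (63.06, Junovia, 2,436 kg, €188,327.16):
Base rate for 63.06 is 17% + €3.93/kg.
Origin Junovia qualifies under the Quenius–Junovia agreement and 63.06 is covered: preferential rate Free applies instead.
The additional-duty order on 63.06 targets Ravador, not Junovia; it does not apply.
Duty = €188,327.16 × 0% = €0.00.
Line 3 (39.66, Junovia, 2,704 units, €211,317.60):
Base rate for 39.66 is €1.71/unit.
Origin Junovia qualifies under the Quenius–Junovia agreement and 39.66 is covered: preferential rate Free applies instead.
The additional-duty order on 39.66 targets Ravador, not Junovia; it does not apply.
Duty = €211,317.60 × 0% = €0.00.
Total = €15,978.30 + €0.00 + €0.00 = €15,978.30.

€15,978.30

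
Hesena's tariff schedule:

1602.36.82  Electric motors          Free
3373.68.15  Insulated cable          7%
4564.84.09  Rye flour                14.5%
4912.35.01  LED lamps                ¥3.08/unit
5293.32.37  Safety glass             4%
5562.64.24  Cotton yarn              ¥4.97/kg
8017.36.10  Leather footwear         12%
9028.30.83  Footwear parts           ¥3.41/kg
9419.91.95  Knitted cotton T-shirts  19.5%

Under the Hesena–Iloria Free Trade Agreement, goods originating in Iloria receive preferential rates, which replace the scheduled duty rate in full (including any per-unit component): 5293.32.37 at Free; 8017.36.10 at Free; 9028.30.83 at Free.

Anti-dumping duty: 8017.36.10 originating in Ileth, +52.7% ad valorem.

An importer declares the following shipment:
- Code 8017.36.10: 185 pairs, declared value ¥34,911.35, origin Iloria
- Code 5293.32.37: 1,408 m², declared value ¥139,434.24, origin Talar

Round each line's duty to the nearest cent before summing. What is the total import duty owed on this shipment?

Line 1 (8017.36.10, Iloria, 185 pairs, ¥34,911.35):
Base rate for 8017.36.10 is 12%.
Origin Iloria qualifies under the Hesena–Iloria agreement and 8017.36.10 is covered: preferential rate Free applies instead.
The additional-duty order on 8017.36.10 targets Ileth, not Iloria; it does not apply.
Duty = ¥34,911.35 × 0% = ¥0.00.
Line 2 (5293.32.37, Talar, 1,408 m², ¥139,434.24):
Base rate for 5293.32.37 is 4%.
5293.32.37 has an FTA preferential rate, but origin Talar is not Iloria; base rate stands.
Duty = ¥139,434.24 × 4% = ¥5,577.37.
Total = ¥0.00 + ¥5,577.37 = ¥5,577.37.

¥5,577.37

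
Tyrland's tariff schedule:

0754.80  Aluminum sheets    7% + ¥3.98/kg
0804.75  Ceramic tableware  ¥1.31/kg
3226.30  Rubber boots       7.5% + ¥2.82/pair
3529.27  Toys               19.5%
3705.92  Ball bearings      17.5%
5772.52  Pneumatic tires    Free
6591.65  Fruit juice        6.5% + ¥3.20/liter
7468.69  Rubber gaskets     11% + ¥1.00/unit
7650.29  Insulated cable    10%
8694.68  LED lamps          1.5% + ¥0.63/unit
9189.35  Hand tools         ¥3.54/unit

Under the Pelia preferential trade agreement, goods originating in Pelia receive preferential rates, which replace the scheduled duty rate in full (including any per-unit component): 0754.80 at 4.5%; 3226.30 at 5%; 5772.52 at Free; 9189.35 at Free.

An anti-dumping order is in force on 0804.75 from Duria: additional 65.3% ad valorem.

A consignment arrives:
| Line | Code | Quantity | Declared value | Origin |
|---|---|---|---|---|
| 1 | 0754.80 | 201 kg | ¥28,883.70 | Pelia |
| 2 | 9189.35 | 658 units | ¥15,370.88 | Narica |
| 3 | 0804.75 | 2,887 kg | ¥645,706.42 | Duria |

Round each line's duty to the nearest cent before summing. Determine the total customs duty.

Line 1 (0754.80, Pelia, 201 kg, ¥28,883.70):
Base rate for 0754.80 is 7% + ¥3.98/kg.
Origin Pelia qualifies under the Tyrland–Pelia agreement and 0754.80 is covered: preferential rate 4.5% applies instead.
Duty = ¥28,883.70 × 4.5% = ¥1,299.77.
Line 2 (9189.35, Narica, 658 units, ¥15,370.88):
Base rate for 9189.35 is ¥3.54/unit.
9189.35 has an FTA preferential rate, but origin Narica is not Pelia; base rate stands.
Duty = 658 × ¥3.54 = ¥2,329.32.
Line 3 (0804.75, Duria, 2,887 kg, ¥645,706.42):
Base rate for 0804.75 is ¥1.31/kg.
Additional duty on 0804.75 from Duria: +65.3% ad valorem. Applied ad valorem rate = 65.3%.
Duty = ¥645,706.42 × 65.3% + 2,887 × ¥1.31 = ¥425,428.26.
Total = ¥1,299.77 + ¥2,329.32 + ¥425,428.26 = ¥429,057.35.

¥429,057.35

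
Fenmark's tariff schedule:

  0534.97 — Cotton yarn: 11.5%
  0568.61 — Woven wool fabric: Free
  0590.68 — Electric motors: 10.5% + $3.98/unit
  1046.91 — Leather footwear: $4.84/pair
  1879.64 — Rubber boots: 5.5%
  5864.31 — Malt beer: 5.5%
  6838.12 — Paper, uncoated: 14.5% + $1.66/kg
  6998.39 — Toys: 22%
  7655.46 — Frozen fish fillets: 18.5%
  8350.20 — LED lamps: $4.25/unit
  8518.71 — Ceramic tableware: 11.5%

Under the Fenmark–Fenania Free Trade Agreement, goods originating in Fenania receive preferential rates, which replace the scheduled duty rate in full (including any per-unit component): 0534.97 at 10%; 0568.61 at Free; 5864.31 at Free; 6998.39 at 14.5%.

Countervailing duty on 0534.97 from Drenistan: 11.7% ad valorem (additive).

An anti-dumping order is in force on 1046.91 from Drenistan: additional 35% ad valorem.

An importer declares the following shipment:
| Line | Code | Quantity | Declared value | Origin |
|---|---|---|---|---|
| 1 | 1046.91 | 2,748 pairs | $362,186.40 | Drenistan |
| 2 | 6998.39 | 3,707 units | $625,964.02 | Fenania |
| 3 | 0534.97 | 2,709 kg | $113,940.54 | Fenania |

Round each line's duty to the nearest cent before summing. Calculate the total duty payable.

$242,224.39

Line 1 (1046.91, Drenistan, 2,748 pairs, $362,186.40):
Base rate for 1046.91 is $4.84/pair.
Additional duty on 1046.91 from Drenistan: +35% ad valorem. Applied ad valorem rate = 35%.
Duty = $362,186.40 × 35% + 2,748 × $4.84 = $140,065.56.
Line 2 (6998.39, Fenania, 3,707 units, $625,964.02):
Base rate for 6998.39 is 22%.
Origin Fenania qualifies under the Fenmark–Fenania agreement and 6998.39 is covered: preferential rate 14.5% applies instead.
Duty = $625,964.02 × 14.5% = $90,764.78.
Line 3 (0534.97, Fenania, 2,709 kg, $113,940.54):
Base rate for 0534.97 is 11.5%.
Origin Fenania qualifies under the Fenmark–Fenania agreement and 0534.97 is covered: preferential rate 10% applies instead.
The additional-duty order on 0534.97 targets Drenistan, not Fenania; it does not apply.
Duty = $113,940.54 × 10% = $11,394.05.
Total = $140,065.56 + $90,764.78 + $11,394.05 = $242,224.39.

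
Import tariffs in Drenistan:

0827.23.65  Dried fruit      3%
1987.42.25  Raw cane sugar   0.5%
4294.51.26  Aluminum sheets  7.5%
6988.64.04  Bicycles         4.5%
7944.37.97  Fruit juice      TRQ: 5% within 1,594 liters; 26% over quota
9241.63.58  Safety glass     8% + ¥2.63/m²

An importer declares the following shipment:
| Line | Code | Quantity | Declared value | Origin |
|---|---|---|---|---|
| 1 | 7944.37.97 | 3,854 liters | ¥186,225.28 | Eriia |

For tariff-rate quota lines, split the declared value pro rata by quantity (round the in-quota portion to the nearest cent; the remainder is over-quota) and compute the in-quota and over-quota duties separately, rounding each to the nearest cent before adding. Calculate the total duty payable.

¥32,243.93

Line 1 (7944.37.97, Eriia, 3,854 liters, ¥186,225.28):
Code 7944.37.97 is under a tariff-rate quota (threshold 1,594 liters). In-quota: 1,594 liters at 5%; over-quota: 2,260 liters at 26%.
Pro-rata value split: in-quota = ¥186,225.28 × 1,594/3,854 = ¥77,022.08; over-quota = ¥186,225.28 − ¥77,022.08 = ¥109,203.20.
In-quota duty = ¥77,022.08 × 5% = ¥3,851.10. Over-quota duty = ¥109,203.20 × 26% = ¥28,392.83.
Line duty = ¥3,851.10 + ¥28,392.83 = ¥32,243.93.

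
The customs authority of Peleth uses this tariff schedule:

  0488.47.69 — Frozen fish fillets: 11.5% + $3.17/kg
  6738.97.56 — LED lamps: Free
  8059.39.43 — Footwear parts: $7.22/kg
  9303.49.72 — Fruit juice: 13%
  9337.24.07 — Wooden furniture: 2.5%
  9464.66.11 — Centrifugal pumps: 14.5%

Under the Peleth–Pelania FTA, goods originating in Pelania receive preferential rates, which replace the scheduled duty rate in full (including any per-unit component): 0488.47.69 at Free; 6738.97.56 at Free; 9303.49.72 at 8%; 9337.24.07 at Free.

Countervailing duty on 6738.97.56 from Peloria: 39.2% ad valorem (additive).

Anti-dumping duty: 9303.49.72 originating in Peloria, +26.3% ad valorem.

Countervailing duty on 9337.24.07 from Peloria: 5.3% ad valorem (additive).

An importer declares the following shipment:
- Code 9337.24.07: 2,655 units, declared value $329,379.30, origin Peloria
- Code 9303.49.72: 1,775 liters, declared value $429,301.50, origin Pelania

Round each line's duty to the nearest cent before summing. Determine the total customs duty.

Line 1 (9337.24.07, Peloria, 2,655 units, $329,379.30):
Base rate for 9337.24.07 is 2.5%.
9337.24.07 has an FTA preferential rate, but origin Peloria is not Pelania; base rate stands.
Additional duty on 9337.24.07 from Peloria: +5.3%. Applied ad valorem rate: 2.5% + 5.3% = 7.8%.
Duty = $329,379.30 × 7.8% = $25,691.59.
Line 2 (9303.49.72, Pelania, 1,775 liters, $429,301.50):
Base rate for 9303.49.72 is 13%.
Origin Pelania qualifies under the Peleth–Pelania agreement and 9303.49.72 is covered: preferential rate 8% applies instead.
The additional-duty order on 9303.49.72 targets Peloria, not Pelania; it does not apply.
Duty = $429,301.50 × 8% = $34,344.12.
Total = $25,691.59 + $34,344.12 = $60,035.71.

$60,035.71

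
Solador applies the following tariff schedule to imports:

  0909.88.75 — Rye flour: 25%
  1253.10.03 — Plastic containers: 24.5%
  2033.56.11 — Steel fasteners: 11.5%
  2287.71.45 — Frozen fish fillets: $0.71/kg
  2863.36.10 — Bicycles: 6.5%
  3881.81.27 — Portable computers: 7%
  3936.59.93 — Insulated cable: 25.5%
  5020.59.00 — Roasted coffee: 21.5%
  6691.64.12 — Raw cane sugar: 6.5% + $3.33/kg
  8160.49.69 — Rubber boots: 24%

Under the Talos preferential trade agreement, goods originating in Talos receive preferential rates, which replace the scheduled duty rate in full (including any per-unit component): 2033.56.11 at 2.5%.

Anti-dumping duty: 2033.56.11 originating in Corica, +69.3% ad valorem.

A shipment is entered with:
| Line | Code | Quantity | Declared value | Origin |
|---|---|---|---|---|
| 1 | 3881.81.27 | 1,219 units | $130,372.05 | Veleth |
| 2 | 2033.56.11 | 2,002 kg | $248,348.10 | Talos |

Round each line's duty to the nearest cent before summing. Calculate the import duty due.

$15,334.74

Line 1 (3881.81.27, Veleth, 1,219 units, $130,372.05):
Base rate for 3881.81.27 is 7%.
Duty = $130,372.05 × 7% = $9,126.04.
Line 2 (2033.56.11, Talos, 2,002 kg, $248,348.10):
Base rate for 2033.56.11 is 11.5%.
Origin Talos qualifies under the Solador–Talos agreement and 2033.56.11 is covered: preferential rate 2.5% applies instead.
The additional-duty order on 2033.56.11 targets Corica, not Talos; it does not apply.
Duty = $248,348.10 × 2.5% = $6,208.70.
Total = $9,126.04 + $6,208.70 = $15,334.74.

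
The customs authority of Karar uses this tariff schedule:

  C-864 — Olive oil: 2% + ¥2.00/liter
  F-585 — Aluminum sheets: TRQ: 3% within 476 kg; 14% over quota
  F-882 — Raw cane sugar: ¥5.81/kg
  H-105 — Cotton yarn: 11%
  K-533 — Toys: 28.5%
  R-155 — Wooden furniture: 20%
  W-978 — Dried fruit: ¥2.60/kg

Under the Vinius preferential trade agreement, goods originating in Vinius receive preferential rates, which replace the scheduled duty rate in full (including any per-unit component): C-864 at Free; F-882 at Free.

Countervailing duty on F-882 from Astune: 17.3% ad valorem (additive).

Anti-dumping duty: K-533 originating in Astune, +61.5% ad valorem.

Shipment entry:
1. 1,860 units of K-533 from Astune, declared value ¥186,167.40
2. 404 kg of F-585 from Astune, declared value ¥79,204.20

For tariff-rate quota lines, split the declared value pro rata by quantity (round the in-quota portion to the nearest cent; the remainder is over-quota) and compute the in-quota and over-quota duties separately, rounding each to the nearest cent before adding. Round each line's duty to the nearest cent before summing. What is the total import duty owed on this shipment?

Line 1 (K-533, Astune, 1,860 units, ¥186,167.40):
Base rate for K-533 is 28.5%.
Additional duty on K-533 from Astune: +61.5%. Applied ad valorem rate: 28.5% + 61.5% = 90%.
Duty = ¥186,167.40 × 90% = ¥167,550.66.
Line 2 (F-585, Astune, 404 kg, ¥79,204.20):
Code F-585 is under a tariff-rate quota (threshold 476 kg). Quantity 404 kg is within the quota, so the in-quota rate 3% applies to the full value.
Duty = ¥79,204.20 × 3% = ¥2,376.13.
Total = ¥167,550.66 + ¥2,376.13 = ¥169,926.79.

¥169,926.79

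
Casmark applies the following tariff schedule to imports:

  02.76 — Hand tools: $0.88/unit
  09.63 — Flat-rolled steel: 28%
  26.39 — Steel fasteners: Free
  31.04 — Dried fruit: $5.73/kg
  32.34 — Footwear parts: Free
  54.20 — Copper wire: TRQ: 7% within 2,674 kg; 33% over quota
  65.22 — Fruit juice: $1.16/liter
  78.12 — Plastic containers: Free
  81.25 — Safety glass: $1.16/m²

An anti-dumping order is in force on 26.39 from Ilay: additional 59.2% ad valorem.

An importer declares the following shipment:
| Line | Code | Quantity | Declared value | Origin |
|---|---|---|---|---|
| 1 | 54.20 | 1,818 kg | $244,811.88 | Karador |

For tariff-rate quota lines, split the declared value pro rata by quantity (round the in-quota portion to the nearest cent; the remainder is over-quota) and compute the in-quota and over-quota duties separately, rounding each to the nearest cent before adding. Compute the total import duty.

$17,136.83

Line 1 (54.20, Karador, 1,818 kg, $244,811.88):
Code 54.20 is under a tariff-rate quota (threshold 2,674 kg). Quantity 1,818 kg is within the quota, so the in-quota rate 7% applies to the full value.
Duty = $244,811.88 × 7% = $17,136.83.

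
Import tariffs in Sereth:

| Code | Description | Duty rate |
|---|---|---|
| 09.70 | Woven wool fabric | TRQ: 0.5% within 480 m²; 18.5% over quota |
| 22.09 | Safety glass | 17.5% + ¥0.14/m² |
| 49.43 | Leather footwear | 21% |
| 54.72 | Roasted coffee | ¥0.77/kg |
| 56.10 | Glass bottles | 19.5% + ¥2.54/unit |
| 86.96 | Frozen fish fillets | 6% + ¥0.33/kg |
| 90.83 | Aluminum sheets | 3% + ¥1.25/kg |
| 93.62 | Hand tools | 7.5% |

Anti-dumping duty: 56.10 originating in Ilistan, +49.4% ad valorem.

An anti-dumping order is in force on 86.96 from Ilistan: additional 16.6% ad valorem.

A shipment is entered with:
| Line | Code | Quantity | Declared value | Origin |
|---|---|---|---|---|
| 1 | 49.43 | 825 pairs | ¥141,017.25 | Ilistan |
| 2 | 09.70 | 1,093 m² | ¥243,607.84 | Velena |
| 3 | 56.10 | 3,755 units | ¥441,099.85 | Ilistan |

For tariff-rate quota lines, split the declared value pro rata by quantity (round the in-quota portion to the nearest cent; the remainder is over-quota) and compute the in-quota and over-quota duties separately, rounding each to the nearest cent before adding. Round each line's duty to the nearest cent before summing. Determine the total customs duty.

Line 1 (49.43, Ilistan, 825 pairs, ¥141,017.25):
Base rate for 49.43 is 21%.
Duty = ¥141,017.25 × 21% = ¥29,613.62.
Line 2 (09.70, Velena, 1,093 m², ¥243,607.84):
Code 09.70 is under a tariff-rate quota (threshold 480 m²). In-quota: 480 m² at 0.5%; over-quota: 613 m² at 18.5%.
Pro-rata value split: in-quota = ¥243,607.84 × 480/1,093 = ¥106,982.40; over-quota = ¥243,607.84 − ¥106,982.40 = ¥136,625.44.
In-quota duty = ¥106,982.40 × 0.5% = ¥534.91. Over-quota duty = ¥136,625.44 × 18.5% = ¥25,275.71.
Line duty = ¥534.91 + ¥25,275.71 = ¥25,810.62.
Line 3 (56.10, Ilistan, 3,755 units, ¥441,099.85):
Base rate for 56.10 is 19.5% + ¥2.54/unit.
Additional duty on 56.10 from Ilistan: +49.4%. Applied ad valorem rate: 19.5% + 49.4% = 68.9%.
Duty = ¥441,099.85 × 68.9% + 3,755 × ¥2.54 = ¥313,455.50.
Total = ¥29,613.62 + ¥25,810.62 + ¥313,455.50 = ¥368,879.74.

¥368,879.74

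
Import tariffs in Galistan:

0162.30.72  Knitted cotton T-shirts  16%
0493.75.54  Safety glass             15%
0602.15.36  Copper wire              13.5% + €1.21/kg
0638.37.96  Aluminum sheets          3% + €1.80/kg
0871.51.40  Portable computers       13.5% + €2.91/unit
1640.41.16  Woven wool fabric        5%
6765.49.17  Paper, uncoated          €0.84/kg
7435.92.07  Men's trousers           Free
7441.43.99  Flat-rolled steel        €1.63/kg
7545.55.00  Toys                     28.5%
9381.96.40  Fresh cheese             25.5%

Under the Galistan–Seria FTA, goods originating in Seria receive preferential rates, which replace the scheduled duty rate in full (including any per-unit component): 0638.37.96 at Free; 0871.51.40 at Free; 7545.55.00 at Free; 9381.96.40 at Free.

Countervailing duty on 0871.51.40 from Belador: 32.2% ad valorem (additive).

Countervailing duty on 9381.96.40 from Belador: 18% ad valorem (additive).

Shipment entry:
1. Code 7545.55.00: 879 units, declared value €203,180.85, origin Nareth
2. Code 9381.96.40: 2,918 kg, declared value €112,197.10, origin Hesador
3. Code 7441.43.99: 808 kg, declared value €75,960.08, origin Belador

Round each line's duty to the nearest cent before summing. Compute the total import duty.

Line 1 (7545.55.00, Nareth, 879 units, €203,180.85):
Base rate for 7545.55.00 is 28.5%.
7545.55.00 has an FTA preferential rate, but origin Nareth is not Seria; base rate stands.
Duty = €203,180.85 × 28.5% = €57,906.54.
Line 2 (9381.96.40, Hesador, 2,918 kg, €112,197.10):
Base rate for 9381.96.40 is 25.5%.
9381.96.40 has an FTA preferential rate, but origin Hesador is not Seria; base rate stands.
The additional-duty order on 9381.96.40 targets Belador, not Hesador; it does not apply.
Duty = €112,197.10 × 25.5% = €28,610.26.
Line 3 (7441.43.99, Belador, 808 kg, €75,960.08):
Base rate for 7441.43.99 is €1.63/kg.
Duty = 808 × €1.63 = €1,317.04.
Total = €57,906.54 + €28,610.26 + €1,317.04 = €87,833.84.

€87,833.84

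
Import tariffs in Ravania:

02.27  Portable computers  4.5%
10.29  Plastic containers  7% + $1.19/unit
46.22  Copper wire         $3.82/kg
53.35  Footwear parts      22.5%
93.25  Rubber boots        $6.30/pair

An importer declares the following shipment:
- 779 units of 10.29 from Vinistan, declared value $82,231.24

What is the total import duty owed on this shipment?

$6,683.20

Line 1 (10.29, Vinistan, 779 units, $82,231.24):
Base rate for 10.29 is 7% + $1.19/unit.
Duty = $82,231.24 × 7% + 779 × $1.19 = $6,683.20.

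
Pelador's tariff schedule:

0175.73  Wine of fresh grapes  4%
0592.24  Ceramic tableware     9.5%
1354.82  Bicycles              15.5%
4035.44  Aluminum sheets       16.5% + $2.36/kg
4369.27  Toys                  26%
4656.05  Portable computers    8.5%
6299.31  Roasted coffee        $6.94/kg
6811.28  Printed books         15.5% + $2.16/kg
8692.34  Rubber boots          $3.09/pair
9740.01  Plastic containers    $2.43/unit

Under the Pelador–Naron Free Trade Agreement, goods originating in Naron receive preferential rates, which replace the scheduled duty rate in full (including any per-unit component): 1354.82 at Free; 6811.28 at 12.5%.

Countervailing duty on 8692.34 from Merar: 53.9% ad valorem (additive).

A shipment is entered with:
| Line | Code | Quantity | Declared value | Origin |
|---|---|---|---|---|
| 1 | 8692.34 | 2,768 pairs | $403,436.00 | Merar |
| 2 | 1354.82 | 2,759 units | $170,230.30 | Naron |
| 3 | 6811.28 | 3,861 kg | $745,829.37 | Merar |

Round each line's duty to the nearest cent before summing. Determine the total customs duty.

Line 1 (8692.34, Merar, 2,768 pairs, $403,436.00):
Base rate for 8692.34 is $3.09/pair.
Additional duty on 8692.34 from Merar: +53.9% ad valorem. Applied ad valorem rate = 53.9%.
Duty = $403,436.00 × 53.9% + 2,768 × $3.09 = $226,005.12.
Line 2 (1354.82, Naron, 2,759 units, $170,230.30):
Base rate for 1354.82 is 15.5%.
Origin Naron qualifies under the Pelador–Naron agreement and 1354.82 is covered: preferential rate Free applies instead.
Duty = $170,230.30 × 0% = $0.00.
Line 3 (6811.28, Merar, 3,861 kg, $745,829.37):
Base rate for 6811.28 is 15.5% + $2.16/kg.
6811.28 has an FTA preferential rate, but origin Merar is not Naron; base rate stands.
Duty = $745,829.37 × 15.5% + 3,861 × $2.16 = $123,943.31.
Total = $226,005.12 + $0.00 + $123,943.31 = $349,948.43.

$349,948.43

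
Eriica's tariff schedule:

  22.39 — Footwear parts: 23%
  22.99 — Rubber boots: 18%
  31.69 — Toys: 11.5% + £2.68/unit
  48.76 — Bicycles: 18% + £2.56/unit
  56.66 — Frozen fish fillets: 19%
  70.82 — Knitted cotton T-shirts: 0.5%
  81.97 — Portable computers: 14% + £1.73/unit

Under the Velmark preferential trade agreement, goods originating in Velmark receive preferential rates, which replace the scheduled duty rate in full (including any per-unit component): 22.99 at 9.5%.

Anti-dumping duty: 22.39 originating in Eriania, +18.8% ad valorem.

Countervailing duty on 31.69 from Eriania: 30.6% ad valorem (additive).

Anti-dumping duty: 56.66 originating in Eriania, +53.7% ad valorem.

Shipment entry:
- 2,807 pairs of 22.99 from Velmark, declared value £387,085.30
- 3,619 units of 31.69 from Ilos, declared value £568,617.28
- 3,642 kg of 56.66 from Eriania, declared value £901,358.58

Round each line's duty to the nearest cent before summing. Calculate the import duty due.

Line 1 (22.99, Velmark, 2,807 pairs, £387,085.30):
Base rate for 22.99 is 18%.
Origin Velmark qualifies under the Eriica–Velmark agreement and 22.99 is covered: preferential rate 9.5% applies instead.
Duty = £387,085.30 × 9.5% = £36,773.10.
Line 2 (31.69, Ilos, 3,619 units, £568,617.28):
Base rate for 31.69 is 11.5% + £2.68/unit.
The additional-duty order on 31.69 targets Eriania, not Ilos; it does not apply.
Duty = £568,617.28 × 11.5% + 3,619 × £2.68 = £75,089.91.
Line 3 (56.66, Eriania, 3,642 kg, £901,358.58):
Base rate for 56.66 is 19%.
Additional duty on 56.66 from Eriania: +53.7%. Applied ad valorem rate: 19% + 53.7% = 72.7%.
Duty = £901,358.58 × 72.7% = £655,287.69.
Total = £36,773.10 + £75,089.91 + £655,287.69 = £767,150.70.

£767,150.70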